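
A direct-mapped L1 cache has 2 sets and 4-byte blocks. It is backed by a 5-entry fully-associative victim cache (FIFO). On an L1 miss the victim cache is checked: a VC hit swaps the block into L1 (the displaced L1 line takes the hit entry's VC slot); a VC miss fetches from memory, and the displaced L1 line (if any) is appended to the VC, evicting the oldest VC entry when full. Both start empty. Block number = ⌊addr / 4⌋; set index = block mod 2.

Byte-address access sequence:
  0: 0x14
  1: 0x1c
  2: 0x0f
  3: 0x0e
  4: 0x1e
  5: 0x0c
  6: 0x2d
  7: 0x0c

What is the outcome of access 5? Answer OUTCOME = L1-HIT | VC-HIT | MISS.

OUTCOME = VC-HIT

#0 0x14→b5/s1 MISS; vc=[]
#1 0x1c→b7/s1 MISS; vc=[5]
#2 0xf→b3/s1 MISS; vc=[5,7]
#3 0xe→b3/s1 L1-HIT; vc=[5,7]
#4 0x1e→b7/s1 VC-HIT; vc=[5,3]
#5 0xc→b3/s1 VC-HIT; vc=[5,7]
#6 0x2d→b11/s1 MISS; vc=[5,7,3]
#7 0xc→b3/s1 VC-HIT; vc=[5,7,11]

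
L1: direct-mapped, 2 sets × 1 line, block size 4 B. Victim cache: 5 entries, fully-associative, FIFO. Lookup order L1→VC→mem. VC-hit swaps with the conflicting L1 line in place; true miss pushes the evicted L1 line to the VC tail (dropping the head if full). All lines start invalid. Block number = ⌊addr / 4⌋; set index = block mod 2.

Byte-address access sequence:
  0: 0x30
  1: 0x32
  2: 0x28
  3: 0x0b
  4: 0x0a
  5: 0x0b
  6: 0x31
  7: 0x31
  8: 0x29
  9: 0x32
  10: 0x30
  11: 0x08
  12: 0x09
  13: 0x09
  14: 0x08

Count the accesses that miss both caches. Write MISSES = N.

0: 0x30 (blk 12, set 0) → MISS  vc=[]
1: 0x32 (blk 12, set 0) → L1-HIT  vc=[]
2: 0x28 (blk 10, set 0) → MISS  vc=[12]
3: 0xb (blk 2, set 0) → MISS  vc=[12, 10]
4: 0xa (blk 2, set 0) → L1-HIT  vc=[12, 10]
5: 0xb (blk 2, set 0) → L1-HIT  vc=[12, 10]
6: 0x31 (blk 12, set 0) → VC-HIT  vc=[2, 10]
7: 0x31 (blk 12, set 0) → L1-HIT  vc=[2, 10]
8: 0x29 (blk 10, set 0) → VC-HIT  vc=[2, 12]
9: 0x32 (blk 12, set 0) → VC-HIT  vc=[2, 10]
10: 0x30 (blk 12, set 0) → L1-HIT  vc=[2, 10]
11: 0x8 (blk 2, set 0) → VC-HIT  vc=[12, 10]
12: 0x9 (blk 2, set 0) → L1-HIT  vc=[12, 10]
13: 0x9 (blk 2, set 0) → L1-HIT  vc=[12, 10]
14: 0x8 (blk 2, set 0) → L1-HIT  vc=[12, 10]

MISSES = 3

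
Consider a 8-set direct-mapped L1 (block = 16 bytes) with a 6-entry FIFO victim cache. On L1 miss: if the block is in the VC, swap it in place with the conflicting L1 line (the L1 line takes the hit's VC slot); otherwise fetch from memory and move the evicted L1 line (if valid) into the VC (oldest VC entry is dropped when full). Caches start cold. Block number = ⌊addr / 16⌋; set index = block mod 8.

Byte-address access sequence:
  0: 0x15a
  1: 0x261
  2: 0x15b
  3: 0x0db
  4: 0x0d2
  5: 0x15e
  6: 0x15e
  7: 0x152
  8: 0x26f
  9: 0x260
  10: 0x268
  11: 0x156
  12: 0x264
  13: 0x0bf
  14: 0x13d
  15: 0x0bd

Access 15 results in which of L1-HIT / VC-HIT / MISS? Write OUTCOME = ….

OUTCOME = VC-HIT

#0 0x15a→b21/s5 MISS; vc=[]
#1 0x261→b38/s6 MISS; vc=[]
#2 0x15b→b21/s5 L1-HIT; vc=[]
#3 0xdb→b13/s5 MISS; vc=[21]
#4 0xd2→b13/s5 L1-HIT; vc=[21]
#5 0x15e→b21/s5 VC-HIT; vc=[13]
#6 0x15e→b21/s5 L1-HIT; vc=[13]
#7 0x152→b21/s5 L1-HIT; vc=[13]
#8 0x26f→b38/s6 L1-HIT; vc=[13]
#9 0x260→b38/s6 L1-HIT; vc=[13]
#10 0x268→b38/s6 L1-HIT; vc=[13]
#11 0x156→b21/s5 L1-HIT; vc=[13]
#12 0x264→b38/s6 L1-HIT; vc=[13]
#13 0xbf→b11/s3 MISS; vc=[13]
#14 0x13d→b19/s3 MISS; vc=[13,11]
#15 0xbd→b11/s3 VC-HIT; vc=[13,19]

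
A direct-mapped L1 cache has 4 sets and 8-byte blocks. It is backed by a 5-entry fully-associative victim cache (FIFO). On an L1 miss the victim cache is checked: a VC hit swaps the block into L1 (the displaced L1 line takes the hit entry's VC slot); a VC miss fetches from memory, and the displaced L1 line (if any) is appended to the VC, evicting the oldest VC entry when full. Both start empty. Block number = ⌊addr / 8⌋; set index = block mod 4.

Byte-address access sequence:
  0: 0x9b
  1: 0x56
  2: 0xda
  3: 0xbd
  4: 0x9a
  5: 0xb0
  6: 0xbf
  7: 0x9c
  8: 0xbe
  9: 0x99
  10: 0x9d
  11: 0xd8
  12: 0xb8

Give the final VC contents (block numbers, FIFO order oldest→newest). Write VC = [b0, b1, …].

VC = [27, 19, 10]

0: 0x9b (blk 19, set 3) → MISS  vc=[]
1: 0x56 (blk 10, set 2) → MISS  vc=[]
2: 0xda (blk 27, set 3) → MISS  vc=[19]
3: 0xbd (blk 23, set 3) → MISS  vc=[19, 27]
4: 0x9a (blk 19, set 3) → VC-HIT  vc=[23, 27]
5: 0xb0 (blk 22, set 2) → MISS  vc=[23, 27, 10]
6: 0xbf (blk 23, set 3) → VC-HIT  vc=[19, 27, 10]
7: 0x9c (blk 19, set 3) → VC-HIT  vc=[23, 27, 10]
8: 0xbe (blk 23, set 3) → VC-HIT  vc=[19, 27, 10]
9: 0x99 (blk 19, set 3) → VC-HIT  vc=[23, 27, 10]
10: 0x9d (blk 19, set 3) → L1-HIT  vc=[23, 27, 10]
11: 0xd8 (blk 27, set 3) → VC-HIT  vc=[23, 19, 10]
12: 0xb8 (blk 23, set 3) → VC-HIT  vc=[27, 19, 10]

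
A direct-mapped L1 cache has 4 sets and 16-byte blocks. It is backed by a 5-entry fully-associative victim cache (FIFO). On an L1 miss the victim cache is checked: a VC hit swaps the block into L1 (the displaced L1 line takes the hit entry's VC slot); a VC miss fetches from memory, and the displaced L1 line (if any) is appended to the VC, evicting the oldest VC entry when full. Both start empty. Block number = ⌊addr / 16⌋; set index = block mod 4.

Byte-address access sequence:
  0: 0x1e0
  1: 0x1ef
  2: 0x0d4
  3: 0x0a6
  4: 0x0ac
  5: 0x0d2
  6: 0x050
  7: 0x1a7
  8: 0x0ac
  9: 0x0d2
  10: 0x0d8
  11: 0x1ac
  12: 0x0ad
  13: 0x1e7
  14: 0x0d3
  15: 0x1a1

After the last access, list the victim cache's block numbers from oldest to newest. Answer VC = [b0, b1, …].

VC = [10, 5, 30]

  [0] addr=0x1e0 blk=30 s=2: MISS | VC []
  [1] addr=0x1ef blk=30 s=2: L1-HIT | VC []
  [2] addr=0xd4 blk=13 s=1: MISS | VC []
  [3] addr=0xa6 blk=10 s=2: MISS | VC [30]
  [4] addr=0xac blk=10 s=2: L1-HIT | VC [30]
  [5] addr=0xd2 blk=13 s=1: L1-HIT | VC [30]
  [6] addr=0x50 blk=5 s=1: MISS | VC [30, 13]
  [7] addr=0x1a7 blk=26 s=2: MISS | VC [30, 13, 10]
  [8] addr=0xac blk=10 s=2: VC-HIT | VC [30, 13, 26]
  [9] addr=0xd2 blk=13 s=1: VC-HIT | VC [30, 5, 26]
  [10] addr=0xd8 blk=13 s=1: L1-HIT | VC [30, 5, 26]
  [11] addr=0x1ac blk=26 s=2: VC-HIT | VC [30, 5, 10]
  [12] addr=0xad blk=10 s=2: VC-HIT | VC [30, 5, 26]
  [13] addr=0x1e7 blk=30 s=2: VC-HIT | VC [10, 5, 26]
  [14] addr=0xd3 blk=13 s=1: L1-HIT | VC [10, 5, 26]
  [15] addr=0x1a1 blk=26 s=2: VC-HIT | VC [10, 5, 30]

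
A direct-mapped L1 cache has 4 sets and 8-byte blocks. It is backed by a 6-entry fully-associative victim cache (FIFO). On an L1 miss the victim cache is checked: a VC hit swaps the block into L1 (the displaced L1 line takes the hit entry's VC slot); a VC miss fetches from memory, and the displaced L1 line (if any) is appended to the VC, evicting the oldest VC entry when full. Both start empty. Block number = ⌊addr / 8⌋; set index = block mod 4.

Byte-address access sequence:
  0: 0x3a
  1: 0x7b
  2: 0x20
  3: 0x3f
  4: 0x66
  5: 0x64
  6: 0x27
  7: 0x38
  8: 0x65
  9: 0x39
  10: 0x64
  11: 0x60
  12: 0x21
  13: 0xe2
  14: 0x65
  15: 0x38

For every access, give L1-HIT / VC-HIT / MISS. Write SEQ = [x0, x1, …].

#0 0x3a→b7/s3 MISS; vc=[]
#1 0x7b→b15/s3 MISS; vc=[7]
#2 0x20→b4/s0 MISS; vc=[7]
#3 0x3f→b7/s3 VC-HIT; vc=[15]
#4 0x66→b12/s0 MISS; vc=[15,4]
#5 0x64→b12/s0 L1-HIT; vc=[15,4]
#6 0x27→b4/s0 VC-HIT; vc=[15,12]
#7 0x38→b7/s3 L1-HIT; vc=[15,12]
#8 0x65→b12/s0 VC-HIT; vc=[15,4]
#9 0x39→b7/s3 L1-HIT; vc=[15,4]
#10 0x64→b12/s0 L1-HIT; vc=[15,4]
#11 0x60→b12/s0 L1-HIT; vc=[15,4]
#12 0x21→b4/s0 VC-HIT; vc=[15,12]
#13 0xe2→b28/s0 MISS; vc=[15,12,4]
#14 0x65→b12/s0 VC-HIT; vc=[15,28,4]
#15 0x38→b7/s3 L1-HIT; vc=[15,28,4]

SEQ = [MISS, MISS, MISS, VC-HIT, MISS, L1-HIT, VC-HIT, L1-HIT, VC-HIT, L1-HIT, L1-HIT, L1-HIT, VC-HIT, MISS, VC-HIT, L1-HIT]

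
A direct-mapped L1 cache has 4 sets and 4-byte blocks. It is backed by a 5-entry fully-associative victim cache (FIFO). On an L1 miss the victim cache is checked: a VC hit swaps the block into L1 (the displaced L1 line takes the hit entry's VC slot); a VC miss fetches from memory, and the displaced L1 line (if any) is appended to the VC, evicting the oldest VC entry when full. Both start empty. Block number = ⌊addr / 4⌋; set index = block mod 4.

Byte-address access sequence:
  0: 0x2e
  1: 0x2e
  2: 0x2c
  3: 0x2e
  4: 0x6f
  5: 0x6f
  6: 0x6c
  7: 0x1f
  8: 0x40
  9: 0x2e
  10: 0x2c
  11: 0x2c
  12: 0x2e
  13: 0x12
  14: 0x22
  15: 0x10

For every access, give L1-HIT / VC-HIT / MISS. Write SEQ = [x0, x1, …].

SEQ = [MISS, L1-HIT, L1-HIT, L1-HIT, MISS, L1-HIT, L1-HIT, MISS, MISS, VC-HIT, L1-HIT, L1-HIT, L1-HIT, MISS, MISS, VC-HIT]

  [0] addr=0x2e blk=11 s=3: MISS | VC []
  [1] addr=0x2e blk=11 s=3: L1-HIT | VC []
  [2] addr=0x2c blk=11 s=3: L1-HIT | VC []
  [3] addr=0x2e blk=11 s=3: L1-HIT | VC []
  [4] addr=0x6f blk=27 s=3: MISS | VC [11]
  [5] addr=0x6f blk=27 s=3: L1-HIT | VC [11]
  [6] addr=0x6c blk=27 s=3: L1-HIT | VC [11]
  [7] addr=0x1f blk=7 s=3: MISS | VC [11, 27]
  [8] addr=0x40 blk=16 s=0: MISS | VC [11, 27]
  [9] addr=0x2e blk=11 s=3: VC-HIT | VC [7, 27]
  [10] addr=0x2c blk=11 s=3: L1-HIT | VC [7, 27]
  [11] addr=0x2c blk=11 s=3: L1-HIT | VC [7, 27]
  [12] addr=0x2e blk=11 s=3: L1-HIT | VC [7, 27]
  [13] addr=0x12 blk=4 s=0: MISS | VC [7, 27, 16]
  [14] addr=0x22 blk=8 s=0: MISS | VC [7, 27, 16, 4]
  [15] addr=0x10 blk=4 s=0: VC-HIT | VC [7, 27, 16, 8]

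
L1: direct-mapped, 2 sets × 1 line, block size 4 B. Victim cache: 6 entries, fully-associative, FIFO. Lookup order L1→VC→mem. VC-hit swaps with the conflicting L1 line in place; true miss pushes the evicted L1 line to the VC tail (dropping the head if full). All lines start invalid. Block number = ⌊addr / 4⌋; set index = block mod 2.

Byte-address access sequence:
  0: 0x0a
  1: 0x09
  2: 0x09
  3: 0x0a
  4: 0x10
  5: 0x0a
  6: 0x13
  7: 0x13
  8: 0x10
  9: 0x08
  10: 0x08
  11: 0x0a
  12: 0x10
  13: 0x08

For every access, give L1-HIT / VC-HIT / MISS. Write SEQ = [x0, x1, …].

SEQ = [MISS, L1-HIT, L1-HIT, L1-HIT, MISS, VC-HIT, VC-HIT, L1-HIT, L1-HIT, VC-HIT, L1-HIT, L1-HIT, VC-HIT, VC-HIT]

0: 0xa (blk 2, set 0) → MISS  vc=[]
1: 0x9 (blk 2, set 0) → L1-HIT  vc=[]
2: 0x9 (blk 2, set 0) → L1-HIT  vc=[]
3: 0xa (blk 2, set 0) → L1-HIT  vc=[]
4: 0x10 (blk 4, set 0) → MISS  vc=[2]
5: 0xa (blk 2, set 0) → VC-HIT  vc=[4]
6: 0x13 (blk 4, set 0) → VC-HIT  vc=[2]
7: 0x13 (blk 4, set 0) → L1-HIT  vc=[2]
8: 0x10 (blk 4, set 0) → L1-HIT  vc=[2]
9: 0x8 (blk 2, set 0) → VC-HIT  vc=[4]
10: 0x8 (blk 2, set 0) → L1-HIT  vc=[4]
11: 0xa (blk 2, set 0) → L1-HIT  vc=[4]
12: 0x10 (blk 4, set 0) → VC-HIT  vc=[2]
13: 0x8 (blk 2, set 0) → VC-HIT  vc=[4]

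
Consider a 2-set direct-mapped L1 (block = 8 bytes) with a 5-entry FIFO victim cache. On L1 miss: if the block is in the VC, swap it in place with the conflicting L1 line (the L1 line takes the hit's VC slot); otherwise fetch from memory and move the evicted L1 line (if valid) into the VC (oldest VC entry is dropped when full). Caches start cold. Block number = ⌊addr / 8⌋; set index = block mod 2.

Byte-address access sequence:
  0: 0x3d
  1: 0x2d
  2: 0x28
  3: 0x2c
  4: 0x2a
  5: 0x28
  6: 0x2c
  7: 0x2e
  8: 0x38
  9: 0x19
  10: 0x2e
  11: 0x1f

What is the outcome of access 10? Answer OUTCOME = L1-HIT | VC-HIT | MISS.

  [0] addr=0x3d blk=7 s=1: MISS | VC []
  [1] addr=0x2d blk=5 s=1: MISS | VC [7]
  [2] addr=0x28 blk=5 s=1: L1-HIT | VC [7]
  [3] addr=0x2c blk=5 s=1: L1-HIT | VC [7]
  [4] addr=0x2a blk=5 s=1: L1-HIT | VC [7]
  [5] addr=0x28 blk=5 s=1: L1-HIT | VC [7]
  [6] addr=0x2c blk=5 s=1: L1-HIT | VC [7]
  [7] addr=0x2e blk=5 s=1: L1-HIT | VC [7]
  [8] addr=0x38 blk=7 s=1: VC-HIT | VC [5]
  [9] addr=0x19 blk=3 s=1: MISS | VC [5, 7]
  [10] addr=0x2e blk=5 s=1: VC-HIT | VC [3, 7]
  [11] addr=0x1f blk=3 s=1: VC-HIT | VC [5, 7]

OUTCOME = VC-HIT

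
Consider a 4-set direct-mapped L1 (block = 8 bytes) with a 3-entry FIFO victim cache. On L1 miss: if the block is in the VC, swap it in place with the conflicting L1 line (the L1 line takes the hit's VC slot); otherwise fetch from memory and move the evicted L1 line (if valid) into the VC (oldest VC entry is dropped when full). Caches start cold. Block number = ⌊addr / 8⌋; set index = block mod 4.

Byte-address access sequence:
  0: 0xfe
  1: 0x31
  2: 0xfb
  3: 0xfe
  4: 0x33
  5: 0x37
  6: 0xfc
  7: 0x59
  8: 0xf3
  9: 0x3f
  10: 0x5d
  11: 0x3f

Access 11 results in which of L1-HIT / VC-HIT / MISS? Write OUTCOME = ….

OUTCOME = VC-HIT

#0 0xfe→b31/s3 MISS; vc=[]
#1 0x31→b6/s2 MISS; vc=[]
#2 0xfb→b31/s3 L1-HIT; vc=[]
#3 0xfe→b31/s3 L1-HIT; vc=[]
#4 0x33→b6/s2 L1-HIT; vc=[]
#5 0x37→b6/s2 L1-HIT; vc=[]
#6 0xfc→b31/s3 L1-HIT; vc=[]
#7 0x59→b11/s3 MISS; vc=[31]
#8 0xf3→b30/s2 MISS; vc=[31,6]
#9 0x3f→b7/s3 MISS; vc=[31,6,11]
#10 0x5d→b11/s3 VC-HIT; vc=[31,6,7]
#11 0x3f→b7/s3 VC-HIT; vc=[31,6,11]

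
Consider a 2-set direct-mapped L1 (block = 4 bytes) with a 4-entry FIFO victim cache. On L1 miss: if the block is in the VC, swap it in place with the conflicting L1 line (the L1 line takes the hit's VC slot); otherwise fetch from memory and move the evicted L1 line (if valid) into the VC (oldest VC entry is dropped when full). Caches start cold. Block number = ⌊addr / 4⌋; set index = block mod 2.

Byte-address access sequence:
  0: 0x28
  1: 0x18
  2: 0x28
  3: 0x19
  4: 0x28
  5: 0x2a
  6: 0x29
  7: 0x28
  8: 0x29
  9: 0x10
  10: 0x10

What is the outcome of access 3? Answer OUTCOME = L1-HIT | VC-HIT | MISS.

0: 0x28 (blk 10, set 0) → MISS  vc=[]
1: 0x18 (blk 6, set 0) → MISS  vc=[10]
2: 0x28 (blk 10, set 0) → VC-HIT  vc=[6]
3: 0x19 (blk 6, set 0) → VC-HIT  vc=[10]
4: 0x28 (blk 10, set 0) → VC-HIT  vc=[6]
5: 0x2a (blk 10, set 0) → L1-HIT  vc=[6]
6: 0x29 (blk 10, set 0) → L1-HIT  vc=[6]
7: 0x28 (blk 10, set 0) → L1-HIT  vc=[6]
8: 0x29 (blk 10, set 0) → L1-HIT  vc=[6]
9: 0x10 (blk 4, set 0) → MISS  vc=[6, 10]
10: 0x10 (blk 4, set 0) → L1-HIT  vc=[6, 10]

OUTCOME = VC-HIT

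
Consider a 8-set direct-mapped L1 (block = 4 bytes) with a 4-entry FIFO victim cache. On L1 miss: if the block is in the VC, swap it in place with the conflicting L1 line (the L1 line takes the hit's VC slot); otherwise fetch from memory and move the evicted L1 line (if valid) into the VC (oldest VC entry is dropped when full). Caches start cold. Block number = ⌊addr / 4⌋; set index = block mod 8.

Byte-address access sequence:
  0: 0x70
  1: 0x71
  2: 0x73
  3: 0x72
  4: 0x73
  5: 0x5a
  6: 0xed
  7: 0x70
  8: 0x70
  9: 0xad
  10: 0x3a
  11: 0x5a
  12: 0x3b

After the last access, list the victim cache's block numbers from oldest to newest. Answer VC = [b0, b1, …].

#0 0x70→b28/s4 MISS; vc=[]
#1 0x71→b28/s4 L1-HIT; vc=[]
#2 0x73→b28/s4 L1-HIT; vc=[]
#3 0x72→b28/s4 L1-HIT; vc=[]
#4 0x73→b28/s4 L1-HIT; vc=[]
#5 0x5a→b22/s6 MISS; vc=[]
#6 0xed→b59/s3 MISS; vc=[]
#7 0x70→b28/s4 L1-HIT; vc=[]
#8 0x70→b28/s4 L1-HIT; vc=[]
#9 0xad→b43/s3 MISS; vc=[59]
#10 0x3a→b14/s6 MISS; vc=[59,22]
#11 0x5a→b22/s6 VC-HIT; vc=[59,14]
#12 0x3b→b14/s6 VC-HIT; vc=[59,22]

VC = [59, 22]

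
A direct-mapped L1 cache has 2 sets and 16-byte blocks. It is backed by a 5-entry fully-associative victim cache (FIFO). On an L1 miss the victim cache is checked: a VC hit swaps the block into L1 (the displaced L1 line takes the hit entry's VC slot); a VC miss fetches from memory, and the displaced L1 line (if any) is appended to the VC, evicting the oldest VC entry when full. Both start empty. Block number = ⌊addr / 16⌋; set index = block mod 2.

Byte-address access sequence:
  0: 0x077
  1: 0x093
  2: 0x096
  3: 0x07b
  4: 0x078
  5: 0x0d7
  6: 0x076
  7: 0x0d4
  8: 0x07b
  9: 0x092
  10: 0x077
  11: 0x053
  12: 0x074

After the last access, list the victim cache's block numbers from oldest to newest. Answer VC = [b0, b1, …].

VC = [9, 13, 5]

0: 0x77 (blk 7, set 1) → MISS  vc=[]
1: 0x93 (blk 9, set 1) → MISS  vc=[7]
2: 0x96 (blk 9, set 1) → L1-HIT  vc=[7]
3: 0x7b (blk 7, set 1) → VC-HIT  vc=[9]
4: 0x78 (blk 7, set 1) → L1-HIT  vc=[9]
5: 0xd7 (blk 13, set 1) → MISS  vc=[9, 7]
6: 0x76 (blk 7, set 1) → VC-HIT  vc=[9, 13]
7: 0xd4 (blk 13, set 1) → VC-HIT  vc=[9, 7]
8: 0x7b (blk 7, set 1) → VC-HIT  vc=[9, 13]
9: 0x92 (blk 9, set 1) → VC-HIT  vc=[7, 13]
10: 0x77 (blk 7, set 1) → VC-HIT  vc=[9, 13]
11: 0x53 (blk 5, set 1) → MISS  vc=[9, 13, 7]
12: 0x74 (blk 7, set 1) → VC-HIT  vc=[9, 13, 5]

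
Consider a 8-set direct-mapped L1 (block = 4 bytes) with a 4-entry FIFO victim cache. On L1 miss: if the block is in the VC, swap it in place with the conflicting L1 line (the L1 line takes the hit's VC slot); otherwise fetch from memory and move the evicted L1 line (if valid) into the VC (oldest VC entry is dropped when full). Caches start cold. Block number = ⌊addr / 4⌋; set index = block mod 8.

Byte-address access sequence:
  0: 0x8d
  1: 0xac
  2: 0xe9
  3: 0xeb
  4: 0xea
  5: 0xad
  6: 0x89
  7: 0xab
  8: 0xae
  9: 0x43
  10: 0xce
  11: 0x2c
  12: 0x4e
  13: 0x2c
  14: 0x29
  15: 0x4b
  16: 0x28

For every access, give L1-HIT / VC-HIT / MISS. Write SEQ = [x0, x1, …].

0: 0x8d (blk 35, set 3) → MISS  vc=[]
1: 0xac (blk 43, set 3) → MISS  vc=[35]
2: 0xe9 (blk 58, set 2) → MISS  vc=[35]
3: 0xeb (blk 58, set 2) → L1-HIT  vc=[35]
4: 0xea (blk 58, set 2) → L1-HIT  vc=[35]
5: 0xad (blk 43, set 3) → L1-HIT  vc=[35]
6: 0x89 (blk 34, set 2) → MISS  vc=[35, 58]
7: 0xab (blk 42, set 2) → MISS  vc=[35, 58, 34]
8: 0xae (blk 43, set 3) → L1-HIT  vc=[35, 58, 34]
9: 0x43 (blk 16, set 0) → MISS  vc=[35, 58, 34]
10: 0xce (blk 51, set 3) → MISS  vc=[35, 58, 34, 43]
11: 0x2c (blk 11, set 3) → MISS  vc=[58, 34, 43, 51]
12: 0x4e (blk 19, set 3) → MISS  vc=[34, 43, 51, 11]
13: 0x2c (blk 11, set 3) → VC-HIT  vc=[34, 43, 51, 19]
14: 0x29 (blk 10, set 2) → MISS  vc=[43, 51, 19, 42]
15: 0x4b (blk 18, set 2) → MISS  vc=[51, 19, 42, 10]
16: 0x28 (blk 10, set 2) → VC-HIT  vc=[51, 19, 42, 18]

SEQ = [MISS, MISS, MISS, L1-HIT, L1-HIT, L1-HIT, MISS, MISS, L1-HIT, MISS, MISS, MISS, MISS, VC-HIT, MISS, MISS, VC-HIT]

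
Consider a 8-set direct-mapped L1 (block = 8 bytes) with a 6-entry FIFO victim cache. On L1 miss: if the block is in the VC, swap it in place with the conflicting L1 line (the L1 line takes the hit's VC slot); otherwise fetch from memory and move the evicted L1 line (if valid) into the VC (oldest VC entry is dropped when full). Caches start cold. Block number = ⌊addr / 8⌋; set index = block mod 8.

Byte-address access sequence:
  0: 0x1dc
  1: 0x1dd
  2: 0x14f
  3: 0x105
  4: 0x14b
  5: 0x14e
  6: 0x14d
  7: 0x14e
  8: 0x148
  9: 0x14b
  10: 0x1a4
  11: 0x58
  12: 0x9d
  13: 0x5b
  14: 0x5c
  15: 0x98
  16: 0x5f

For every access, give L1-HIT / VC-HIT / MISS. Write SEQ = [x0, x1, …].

  [0] addr=0x1dc blk=59 s=3: MISS | VC []
  [1] addr=0x1dd blk=59 s=3: L1-HIT | VC []
  [2] addr=0x14f blk=41 s=1: MISS | VC []
  [3] addr=0x105 blk=32 s=0: MISS | VC []
  [4] addr=0x14b blk=41 s=1: L1-HIT | VC []
  [5] addr=0x14e blk=41 s=1: L1-HIT | VC []
  [6] addr=0x14d blk=41 s=1: L1-HIT | VC []
  [7] addr=0x14e blk=41 s=1: L1-HIT | VC []
  [8] addr=0x148 blk=41 s=1: L1-HIT | VC []
  [9] addr=0x14b blk=41 s=1: L1-HIT | VC []
  [10] addr=0x1a4 blk=52 s=4: MISS | VC []
  [11] addr=0x58 blk=11 s=3: MISS | VC [59]
  [12] addr=0x9d blk=19 s=3: MISS | VC [59, 11]
  [13] addr=0x5b blk=11 s=3: VC-HIT | VC [59, 19]
  [14] addr=0x5c blk=11 s=3: L1-HIT | VC [59, 19]
  [15] addr=0x98 blk=19 s=3: VC-HIT | VC [59, 11]
  [16] addr=0x5f blk=11 s=3: VC-HIT | VC [59, 19]

SEQ = [MISS, L1-HIT, MISS, MISS, L1-HIT, L1-HIT, L1-HIT, L1-HIT, L1-HIT, L1-HIT, MISS, MISS, MISS, VC-HIT, L1-HIT, VC-HIT, VC-HIT]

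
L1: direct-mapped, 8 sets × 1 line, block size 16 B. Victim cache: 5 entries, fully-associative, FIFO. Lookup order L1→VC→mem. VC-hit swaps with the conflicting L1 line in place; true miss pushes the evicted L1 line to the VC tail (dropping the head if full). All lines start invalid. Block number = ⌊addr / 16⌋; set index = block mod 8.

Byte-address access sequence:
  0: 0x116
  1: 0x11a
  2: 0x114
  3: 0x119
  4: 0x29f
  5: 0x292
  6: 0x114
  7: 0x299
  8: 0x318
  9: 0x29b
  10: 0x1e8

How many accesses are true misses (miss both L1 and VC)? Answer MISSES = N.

MISSES = 4

#0 0x116→b17/s1 MISS; vc=[]
#1 0x11a→b17/s1 L1-HIT; vc=[]
#2 0x114→b17/s1 L1-HIT; vc=[]
#3 0x119→b17/s1 L1-HIT; vc=[]
#4 0x29f→b41/s1 MISS; vc=[17]
#5 0x292→b41/s1 L1-HIT; vc=[17]
#6 0x114→b17/s1 VC-HIT; vc=[41]
#7 0x299→b41/s1 VC-HIT; vc=[17]
#8 0x318→b49/s1 MISS; vc=[17,41]
#9 0x29b→b41/s1 VC-HIT; vc=[17,49]
#10 0x1e8→b30/s6 MISS; vc=[17,49]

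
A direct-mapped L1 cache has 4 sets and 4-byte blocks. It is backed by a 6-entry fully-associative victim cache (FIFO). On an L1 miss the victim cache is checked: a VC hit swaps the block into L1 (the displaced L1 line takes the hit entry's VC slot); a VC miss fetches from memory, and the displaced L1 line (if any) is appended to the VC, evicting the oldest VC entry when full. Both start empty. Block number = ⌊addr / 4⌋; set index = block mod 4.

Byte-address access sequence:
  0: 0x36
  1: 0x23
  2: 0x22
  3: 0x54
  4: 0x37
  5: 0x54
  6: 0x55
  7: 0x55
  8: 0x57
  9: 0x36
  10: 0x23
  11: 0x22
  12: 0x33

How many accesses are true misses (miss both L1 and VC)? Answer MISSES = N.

MISSES = 4

#0 0x36→b13/s1 MISS; vc=[]
#1 0x23→b8/s0 MISS; vc=[]
#2 0x22→b8/s0 L1-HIT; vc=[]
#3 0x54→b21/s1 MISS; vc=[13]
#4 0x37→b13/s1 VC-HIT; vc=[21]
#5 0x54→b21/s1 VC-HIT; vc=[13]
#6 0x55→b21/s1 L1-HIT; vc=[13]
#7 0x55→b21/s1 L1-HIT; vc=[13]
#8 0x57→b21/s1 L1-HIT; vc=[13]
#9 0x36→b13/s1 VC-HIT; vc=[21]
#10 0x23→b8/s0 L1-HIT; vc=[21]
#11 0x22→b8/s0 L1-HIT; vc=[21]
#12 0x33→b12/s0 MISS; vc=[21,8]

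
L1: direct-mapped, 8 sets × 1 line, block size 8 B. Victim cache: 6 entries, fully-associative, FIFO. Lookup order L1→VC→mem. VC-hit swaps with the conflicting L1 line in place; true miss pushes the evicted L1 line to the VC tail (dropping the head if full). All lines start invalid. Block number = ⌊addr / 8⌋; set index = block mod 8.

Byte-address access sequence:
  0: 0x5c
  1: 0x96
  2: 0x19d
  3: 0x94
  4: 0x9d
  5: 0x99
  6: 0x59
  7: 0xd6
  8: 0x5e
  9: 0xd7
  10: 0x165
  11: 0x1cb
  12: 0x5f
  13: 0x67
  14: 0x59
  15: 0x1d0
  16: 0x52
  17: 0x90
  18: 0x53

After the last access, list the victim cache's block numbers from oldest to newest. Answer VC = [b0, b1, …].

#0 0x5c→b11/s3 MISS; vc=[]
#1 0x96→b18/s2 MISS; vc=[]
#2 0x19d→b51/s3 MISS; vc=[11]
#3 0x94→b18/s2 L1-HIT; vc=[11]
#4 0x9d→b19/s3 MISS; vc=[11,51]
#5 0x99→b19/s3 L1-HIT; vc=[11,51]
#6 0x59→b11/s3 VC-HIT; vc=[19,51]
#7 0xd6→b26/s2 MISS; vc=[19,51,18]
#8 0x5e→b11/s3 L1-HIT; vc=[19,51,18]
#9 0xd7→b26/s2 L1-HIT; vc=[19,51,18]
#10 0x165→b44/s4 MISS; vc=[19,51,18]
#11 0x1cb→b57/s1 MISS; vc=[19,51,18]
#12 0x5f→b11/s3 L1-HIT; vc=[19,51,18]
#13 0x67→b12/s4 MISS; vc=[19,51,18,44]
#14 0x59→b11/s3 L1-HIT; vc=[19,51,18,44]
#15 0x1d0→b58/s2 MISS; vc=[19,51,18,44,26]
#16 0x52→b10/s2 MISS; vc=[19,51,18,44,26,58]
#17 0x90→b18/s2 VC-HIT; vc=[19,51,10,44,26,58]
#18 0x53→b10/s2 VC-HIT; vc=[19,51,18,44,26,58]

VC = [19, 51, 18, 44, 26, 58]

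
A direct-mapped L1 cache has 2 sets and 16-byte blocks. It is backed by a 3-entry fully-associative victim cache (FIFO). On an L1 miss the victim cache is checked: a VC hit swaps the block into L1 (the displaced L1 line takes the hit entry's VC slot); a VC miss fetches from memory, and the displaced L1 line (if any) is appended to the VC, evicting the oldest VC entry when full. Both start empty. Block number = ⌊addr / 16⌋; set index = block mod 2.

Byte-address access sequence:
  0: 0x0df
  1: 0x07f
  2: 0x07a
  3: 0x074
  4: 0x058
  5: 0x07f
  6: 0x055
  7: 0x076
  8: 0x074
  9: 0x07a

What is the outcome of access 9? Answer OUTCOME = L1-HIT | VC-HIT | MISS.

  [0] addr=0xdf blk=13 s=1: MISS | VC []
  [1] addr=0x7f blk=7 s=1: MISS | VC [13]
  [2] addr=0x7a blk=7 s=1: L1-HIT | VC [13]
  [3] addr=0x74 blk=7 s=1: L1-HIT | VC [13]
  [4] addr=0x58 blk=5 s=1: MISS | VC [13, 7]
  [5] addr=0x7f blk=7 s=1: VC-HIT | VC [13, 5]
  [6] addr=0x55 blk=5 s=1: VC-HIT | VC [13, 7]
  [7] addr=0x76 blk=7 s=1: VC-HIT | VC [13, 5]
  [8] addr=0x74 blk=7 s=1: L1-HIT | VC [13, 5]
  [9] addr=0x7a blk=7 s=1: L1-HIT | VC [13, 5]

OUTCOME = L1-HIT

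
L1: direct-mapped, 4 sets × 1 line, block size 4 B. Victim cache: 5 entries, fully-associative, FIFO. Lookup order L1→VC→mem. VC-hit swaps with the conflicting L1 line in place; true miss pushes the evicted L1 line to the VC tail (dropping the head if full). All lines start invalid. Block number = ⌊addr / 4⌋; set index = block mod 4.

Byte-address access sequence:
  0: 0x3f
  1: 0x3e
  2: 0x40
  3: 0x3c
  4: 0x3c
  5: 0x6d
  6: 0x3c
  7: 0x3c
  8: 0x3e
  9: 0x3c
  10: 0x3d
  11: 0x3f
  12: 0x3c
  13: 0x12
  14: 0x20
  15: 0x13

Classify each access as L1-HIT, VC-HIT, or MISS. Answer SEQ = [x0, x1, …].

#0 0x3f→b15/s3 MISS; vc=[]
#1 0x3e→b15/s3 L1-HIT; vc=[]
#2 0x40→b16/s0 MISS; vc=[]
#3 0x3c→b15/s3 L1-HIT; vc=[]
#4 0x3c→b15/s3 L1-HIT; vc=[]
#5 0x6d→b27/s3 MISS; vc=[15]
#6 0x3c→b15/s3 VC-HIT; vc=[27]
#7 0x3c→b15/s3 L1-HIT; vc=[27]
#8 0x3e→b15/s3 L1-HIT; vc=[27]
#9 0x3c→b15/s3 L1-HIT; vc=[27]
#10 0x3d→b15/s3 L1-HIT; vc=[27]
#11 0x3f→b15/s3 L1-HIT; vc=[27]
#12 0x3c→b15/s3 L1-HIT; vc=[27]
#13 0x12→b4/s0 MISS; vc=[27,16]
#14 0x20→b8/s0 MISS; vc=[27,16,4]
#15 0x13→b4/s0 VC-HIT; vc=[27,16,8]

SEQ = [MISS, L1-HIT, MISS, L1-HIT, L1-HIT, MISS, VC-HIT, L1-HIT, L1-HIT, L1-HIT, L1-HIT, L1-HIT, L1-HIT, MISS, MISS, VC-HIT]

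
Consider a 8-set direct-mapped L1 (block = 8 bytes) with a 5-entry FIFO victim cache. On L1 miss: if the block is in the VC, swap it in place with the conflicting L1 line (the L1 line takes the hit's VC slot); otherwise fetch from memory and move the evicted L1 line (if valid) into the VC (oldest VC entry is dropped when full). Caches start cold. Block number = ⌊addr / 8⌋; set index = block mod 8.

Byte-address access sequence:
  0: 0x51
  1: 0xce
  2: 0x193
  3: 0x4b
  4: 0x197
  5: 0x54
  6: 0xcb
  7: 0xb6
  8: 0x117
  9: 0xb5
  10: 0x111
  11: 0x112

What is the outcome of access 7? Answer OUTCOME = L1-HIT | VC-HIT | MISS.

OUTCOME = MISS

  [0] addr=0x51 blk=10 s=2: MISS | VC []
  [1] addr=0xce blk=25 s=1: MISS | VC []
  [2] addr=0x193 blk=50 s=2: MISS | VC [10]
  [3] addr=0x4b blk=9 s=1: MISS | VC [10, 25]
  [4] addr=0x197 blk=50 s=2: L1-HIT | VC [10, 25]
  [5] addr=0x54 blk=10 s=2: VC-HIT | VC [50, 25]
  [6] addr=0xcb blk=25 s=1: VC-HIT | VC [50, 9]
  [7] addr=0xb6 blk=22 s=6: MISS | VC [50, 9]
  [8] addr=0x117 blk=34 s=2: MISS | VC [50, 9, 10]
  [9] addr=0xb5 blk=22 s=6: L1-HIT | VC [50, 9, 10]
  [10] addr=0x111 blk=34 s=2: L1-HIT | VC [50, 9, 10]
  [11] addr=0x112 blk=34 s=2: L1-HIT | VC [50, 9, 10]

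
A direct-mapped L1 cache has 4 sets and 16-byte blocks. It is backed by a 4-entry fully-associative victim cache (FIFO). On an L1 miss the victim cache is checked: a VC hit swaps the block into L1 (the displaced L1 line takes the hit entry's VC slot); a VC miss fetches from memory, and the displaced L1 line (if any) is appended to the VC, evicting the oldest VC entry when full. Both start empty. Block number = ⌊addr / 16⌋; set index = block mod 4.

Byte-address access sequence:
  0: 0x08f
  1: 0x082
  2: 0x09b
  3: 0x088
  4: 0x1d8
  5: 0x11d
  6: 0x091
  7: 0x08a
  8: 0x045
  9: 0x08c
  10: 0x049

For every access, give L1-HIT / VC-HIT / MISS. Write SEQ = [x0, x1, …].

SEQ = [MISS, L1-HIT, MISS, L1-HIT, MISS, MISS, VC-HIT, L1-HIT, MISS, VC-HIT, VC-HIT]

0: 0x8f (blk 8, set 0) → MISS  vc=[]
1: 0x82 (blk 8, set 0) → L1-HIT  vc=[]
2: 0x9b (blk 9, set 1) → MISS  vc=[]
3: 0x88 (blk 8, set 0) → L1-HIT  vc=[]
4: 0x1d8 (blk 29, set 1) → MISS  vc=[9]
5: 0x11d (blk 17, set 1) → MISS  vc=[9, 29]
6: 0x91 (blk 9, set 1) → VC-HIT  vc=[17, 29]
7: 0x8a (blk 8, set 0) → L1-HIT  vc=[17, 29]
8: 0x45 (blk 4, set 0) → MISS  vc=[17, 29, 8]
9: 0x8c (blk 8, set 0) → VC-HIT  vc=[17, 29, 4]
10: 0x49 (blk 4, set 0) → VC-HIT  vc=[17, 29, 8]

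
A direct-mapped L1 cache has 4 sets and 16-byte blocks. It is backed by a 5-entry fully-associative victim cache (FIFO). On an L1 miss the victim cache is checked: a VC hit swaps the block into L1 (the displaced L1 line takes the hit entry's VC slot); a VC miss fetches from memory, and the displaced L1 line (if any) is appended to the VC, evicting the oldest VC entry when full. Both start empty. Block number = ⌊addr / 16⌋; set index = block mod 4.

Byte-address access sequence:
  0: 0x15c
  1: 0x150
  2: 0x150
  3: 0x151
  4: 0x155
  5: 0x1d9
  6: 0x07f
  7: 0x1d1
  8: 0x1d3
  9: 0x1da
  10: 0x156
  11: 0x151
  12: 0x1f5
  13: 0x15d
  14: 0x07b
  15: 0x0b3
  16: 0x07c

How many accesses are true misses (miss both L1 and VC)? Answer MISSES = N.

MISSES = 5

#0 0x15c→b21/s1 MISS; vc=[]
#1 0x150→b21/s1 L1-HIT; vc=[]
#2 0x150→b21/s1 L1-HIT; vc=[]
#3 0x151→b21/s1 L1-HIT; vc=[]
#4 0x155→b21/s1 L1-HIT; vc=[]
#5 0x1d9→b29/s1 MISS; vc=[21]
#6 0x7f→b7/s3 MISS; vc=[21]
#7 0x1d1→b29/s1 L1-HIT; vc=[21]
#8 0x1d3→b29/s1 L1-HIT; vc=[21]
#9 0x1da→b29/s1 L1-HIT; vc=[21]
#10 0x156→b21/s1 VC-HIT; vc=[29]
#11 0x151→b21/s1 L1-HIT; vc=[29]
#12 0x1f5→b31/s3 MISS; vc=[29,7]
#13 0x15d→b21/s1 L1-HIT; vc=[29,7]
#14 0x7b→b7/s3 VC-HIT; vc=[29,31]
#15 0xb3→b11/s3 MISS; vc=[29,31,7]
#16 0x7c→b7/s3 VC-HIT; vc=[29,31,11]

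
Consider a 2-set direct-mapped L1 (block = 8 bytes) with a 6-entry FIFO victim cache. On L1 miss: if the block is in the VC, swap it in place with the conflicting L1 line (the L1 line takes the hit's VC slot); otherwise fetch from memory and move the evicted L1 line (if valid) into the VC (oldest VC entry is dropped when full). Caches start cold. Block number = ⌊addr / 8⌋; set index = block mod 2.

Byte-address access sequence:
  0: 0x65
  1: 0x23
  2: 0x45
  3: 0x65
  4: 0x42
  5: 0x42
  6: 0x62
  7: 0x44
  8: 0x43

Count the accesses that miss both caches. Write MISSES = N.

MISSES = 3

0: 0x65 (blk 12, set 0) → MISS  vc=[]
1: 0x23 (blk 4, set 0) → MISS  vc=[12]
2: 0x45 (blk 8, set 0) → MISS  vc=[12, 4]
3: 0x65 (blk 12, set 0) → VC-HIT  vc=[8, 4]
4: 0x42 (blk 8, set 0) → VC-HIT  vc=[12, 4]
5: 0x42 (blk 8, set 0) → L1-HIT  vc=[12, 4]
6: 0x62 (blk 12, set 0) → VC-HIT  vc=[8, 4]
7: 0x44 (blk 8, set 0) → VC-HIT  vc=[12, 4]
8: 0x43 (blk 8, set 0) → L1-HIT  vc=[12, 4]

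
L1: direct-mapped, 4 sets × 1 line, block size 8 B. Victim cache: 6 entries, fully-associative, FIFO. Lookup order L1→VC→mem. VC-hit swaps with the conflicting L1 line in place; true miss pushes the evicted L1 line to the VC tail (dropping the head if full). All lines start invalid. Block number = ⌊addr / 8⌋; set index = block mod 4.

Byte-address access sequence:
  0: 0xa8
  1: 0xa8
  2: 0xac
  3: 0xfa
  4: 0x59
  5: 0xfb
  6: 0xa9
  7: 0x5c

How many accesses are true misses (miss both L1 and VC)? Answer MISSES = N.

MISSES = 3

0: 0xa8 (blk 21, set 1) → MISS  vc=[]
1: 0xa8 (blk 21, set 1) → L1-HIT  vc=[]
2: 0xac (blk 21, set 1) → L1-HIT  vc=[]
3: 0xfa (blk 31, set 3) → MISS  vc=[]
4: 0x59 (blk 11, set 3) → MISS  vc=[31]
5: 0xfb (blk 31, set 3) → VC-HIT  vc=[11]
6: 0xa9 (blk 21, set 1) → L1-HIT  vc=[11]
7: 0x5c (blk 11, set 3) → VC-HIT  vc=[31]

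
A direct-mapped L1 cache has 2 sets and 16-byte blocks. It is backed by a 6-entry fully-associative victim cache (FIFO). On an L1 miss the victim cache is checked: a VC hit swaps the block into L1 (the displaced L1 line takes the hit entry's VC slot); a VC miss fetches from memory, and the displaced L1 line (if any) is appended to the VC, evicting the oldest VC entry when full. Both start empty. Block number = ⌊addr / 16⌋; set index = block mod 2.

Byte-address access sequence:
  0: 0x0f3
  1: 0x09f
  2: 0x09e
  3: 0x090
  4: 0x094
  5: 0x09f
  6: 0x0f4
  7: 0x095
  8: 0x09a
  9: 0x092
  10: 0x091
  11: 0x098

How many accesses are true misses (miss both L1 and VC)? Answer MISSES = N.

0: 0xf3 (blk 15, set 1) → MISS  vc=[]
1: 0x9f (blk 9, set 1) → MISS  vc=[15]
2: 0x9e (blk 9, set 1) → L1-HIT  vc=[15]
3: 0x90 (blk 9, set 1) → L1-HIT  vc=[15]
4: 0x94 (blk 9, set 1) → L1-HIT  vc=[15]
5: 0x9f (blk 9, set 1) → L1-HIT  vc=[15]
6: 0xf4 (blk 15, set 1) → VC-HIT  vc=[9]
7: 0x95 (blk 9, set 1) → VC-HIT  vc=[15]
8: 0x9a (blk 9, set 1) → L1-HIT  vc=[15]
9: 0x92 (blk 9, set 1) → L1-HIT  vc=[15]
10: 0x91 (blk 9, set 1) → L1-HIT  vc=[15]
11: 0x98 (blk 9, set 1) → L1-HIT  vc=[15]

MISSES = 2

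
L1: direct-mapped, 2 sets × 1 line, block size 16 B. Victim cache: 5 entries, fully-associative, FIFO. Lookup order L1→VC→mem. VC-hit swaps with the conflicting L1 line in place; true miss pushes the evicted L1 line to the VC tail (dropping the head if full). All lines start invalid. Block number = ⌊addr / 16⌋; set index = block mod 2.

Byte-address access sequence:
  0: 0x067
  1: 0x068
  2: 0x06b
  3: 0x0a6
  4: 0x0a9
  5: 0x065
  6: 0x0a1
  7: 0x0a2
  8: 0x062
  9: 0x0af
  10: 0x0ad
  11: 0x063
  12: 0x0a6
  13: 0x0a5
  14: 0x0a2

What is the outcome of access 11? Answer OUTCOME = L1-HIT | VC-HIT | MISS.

  [0] addr=0x67 blk=6 s=0: MISS | VC []
  [1] addr=0x68 blk=6 s=0: L1-HIT | VC []
  [2] addr=0x6b blk=6 s=0: L1-HIT | VC []
  [3] addr=0xa6 blk=10 s=0: MISS | VC [6]
  [4] addr=0xa9 blk=10 s=0: L1-HIT | VC [6]
  [5] addr=0x65 blk=6 s=0: VC-HIT | VC [10]
  [6] addr=0xa1 blk=10 s=0: VC-HIT | VC [6]
  [7] addr=0xa2 blk=10 s=0: L1-HIT | VC [6]
  [8] addr=0x62 blk=6 s=0: VC-HIT | VC [10]
  [9] addr=0xaf blk=10 s=0: VC-HIT | VC [6]
  [10] addr=0xad blk=10 s=0: L1-HIT | VC [6]
  [11] addr=0x63 blk=6 s=0: VC-HIT | VC [10]
  [12] addr=0xa6 blk=10 s=0: VC-HIT | VC [6]
  [13] addr=0xa5 blk=10 s=0: L1-HIT | VC [6]
  [14] addr=0xa2 blk=10 s=0: L1-HIT | VC [6]

OUTCOME = VC-HIT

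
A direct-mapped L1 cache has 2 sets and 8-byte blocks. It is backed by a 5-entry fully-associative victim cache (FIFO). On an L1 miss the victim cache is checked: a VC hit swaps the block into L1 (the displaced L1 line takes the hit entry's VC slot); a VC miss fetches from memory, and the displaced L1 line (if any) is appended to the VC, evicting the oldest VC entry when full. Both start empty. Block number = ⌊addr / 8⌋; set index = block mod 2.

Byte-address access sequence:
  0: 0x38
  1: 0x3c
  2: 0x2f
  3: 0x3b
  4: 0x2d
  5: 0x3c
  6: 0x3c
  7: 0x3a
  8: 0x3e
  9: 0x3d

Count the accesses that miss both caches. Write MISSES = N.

#0 0x38→b7/s1 MISS; vc=[]
#1 0x3c→b7/s1 L1-HIT; vc=[]
#2 0x2f→b5/s1 MISS; vc=[7]
#3 0x3b→b7/s1 VC-HIT; vc=[5]
#4 0x2d→b5/s1 VC-HIT; vc=[7]
#5 0x3c→b7/s1 VC-HIT; vc=[5]
#6 0x3c→b7/s1 L1-HIT; vc=[5]
#7 0x3a→b7/s1 L1-HIT; vc=[5]
#8 0x3e→b7/s1 L1-HIT; vc=[5]
#9 0x3d→b7/s1 L1-HIT; vc=[5]

MISSES = 2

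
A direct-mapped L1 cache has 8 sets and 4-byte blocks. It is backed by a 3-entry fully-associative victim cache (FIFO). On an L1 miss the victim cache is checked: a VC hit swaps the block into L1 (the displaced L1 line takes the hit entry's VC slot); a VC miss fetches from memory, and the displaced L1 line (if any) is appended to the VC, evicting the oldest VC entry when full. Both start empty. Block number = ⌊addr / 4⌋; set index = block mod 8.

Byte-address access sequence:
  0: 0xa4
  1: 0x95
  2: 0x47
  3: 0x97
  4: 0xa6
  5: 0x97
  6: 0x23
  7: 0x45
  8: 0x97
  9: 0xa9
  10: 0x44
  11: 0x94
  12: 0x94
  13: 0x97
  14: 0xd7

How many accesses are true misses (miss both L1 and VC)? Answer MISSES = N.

MISSES = 6

  [0] addr=0xa4 blk=41 s=1: MISS | VC []
  [1] addr=0x95 blk=37 s=5: MISS | VC []
  [2] addr=0x47 blk=17 s=1: MISS | VC [41]
  [3] addr=0x97 blk=37 s=5: L1-HIT | VC [41]
  [4] addr=0xa6 blk=41 s=1: VC-HIT | VC [17]
  [5] addr=0x97 blk=37 s=5: L1-HIT | VC [17]
  [6] addr=0x23 blk=8 s=0: MISS | VC [17]
  [7] addr=0x45 blk=17 s=1: VC-HIT | VC [41]
  [8] addr=0x97 blk=37 s=5: L1-HIT | VC [41]
  [9] addr=0xa9 blk=42 s=2: MISS | VC [41]
  [10] addr=0x44 blk=17 s=1: L1-HIT | VC [41]
  [11] addr=0x94 blk=37 s=5: L1-HIT | VC [41]
  [12] addr=0x94 blk=37 s=5: L1-HIT | VC [41]
  [13] addr=0x97 blk=37 s=5: L1-HIT | VC [41]
  [14] addr=0xd7 blk=53 s=5: MISS | VC [41, 37]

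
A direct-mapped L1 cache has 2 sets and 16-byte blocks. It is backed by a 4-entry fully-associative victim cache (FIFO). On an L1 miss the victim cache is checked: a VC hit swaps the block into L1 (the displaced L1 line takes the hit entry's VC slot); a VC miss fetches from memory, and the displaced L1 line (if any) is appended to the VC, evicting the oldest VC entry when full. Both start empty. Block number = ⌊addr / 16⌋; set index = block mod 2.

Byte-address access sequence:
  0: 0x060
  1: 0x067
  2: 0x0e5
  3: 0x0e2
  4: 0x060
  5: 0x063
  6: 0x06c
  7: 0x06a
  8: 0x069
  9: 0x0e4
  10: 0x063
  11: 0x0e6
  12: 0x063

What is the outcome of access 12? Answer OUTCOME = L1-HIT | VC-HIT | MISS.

#0 0x60→b6/s0 MISS; vc=[]
#1 0x67→b6/s0 L1-HIT; vc=[]
#2 0xe5→b14/s0 MISS; vc=[6]
#3 0xe2→b14/s0 L1-HIT; vc=[6]
#4 0x60→b6/s0 VC-HIT; vc=[14]
#5 0x63→b6/s0 L1-HIT; vc=[14]
#6 0x6c→b6/s0 L1-HIT; vc=[14]
#7 0x6a→b6/s0 L1-HIT; vc=[14]
#8 0x69→b6/s0 L1-HIT; vc=[14]
#9 0xe4→b14/s0 VC-HIT; vc=[6]
#10 0x63→b6/s0 VC-HIT; vc=[14]
#11 0xe6→b14/s0 VC-HIT; vc=[6]
#12 0x63→b6/s0 VC-HIT; vc=[14]

OUTCOME = VC-HIT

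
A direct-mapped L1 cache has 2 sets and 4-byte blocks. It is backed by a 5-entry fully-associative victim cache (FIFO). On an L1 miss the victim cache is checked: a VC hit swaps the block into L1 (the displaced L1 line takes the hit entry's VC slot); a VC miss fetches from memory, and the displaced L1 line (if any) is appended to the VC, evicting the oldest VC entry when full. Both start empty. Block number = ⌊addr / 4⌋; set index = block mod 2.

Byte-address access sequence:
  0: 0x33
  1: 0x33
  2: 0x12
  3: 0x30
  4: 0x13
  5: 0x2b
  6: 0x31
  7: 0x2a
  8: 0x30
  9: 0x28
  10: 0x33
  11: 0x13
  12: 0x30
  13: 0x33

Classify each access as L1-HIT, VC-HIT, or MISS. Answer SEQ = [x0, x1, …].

SEQ = [MISS, L1-HIT, MISS, VC-HIT, VC-HIT, MISS, VC-HIT, VC-HIT, VC-HIT, VC-HIT, VC-HIT, VC-HIT, VC-HIT, L1-HIT]

#0 0x33→b12/s0 MISS; vc=[]
#1 0x33→b12/s0 L1-HIT; vc=[]
#2 0x12→b4/s0 MISS; vc=[12]
#3 0x30→b12/s0 VC-HIT; vc=[4]
#4 0x13→b4/s0 VC-HIT; vc=[12]
#5 0x2b→b10/s0 MISS; vc=[12,4]
#6 0x31→b12/s0 VC-HIT; vc=[10,4]
#7 0x2a→b10/s0 VC-HIT; vc=[12,4]
#8 0x30→b12/s0 VC-HIT; vc=[10,4]
#9 0x28→b10/s0 VC-HIT; vc=[12,4]
#10 0x33→b12/s0 VC-HIT; vc=[10,4]
#11 0x13→b4/s0 VC-HIT; vc=[10,12]
#12 0x30→b12/s0 VC-HIT; vc=[10,4]
#13 0x33→b12/s0 L1-HIT; vc=[10,4]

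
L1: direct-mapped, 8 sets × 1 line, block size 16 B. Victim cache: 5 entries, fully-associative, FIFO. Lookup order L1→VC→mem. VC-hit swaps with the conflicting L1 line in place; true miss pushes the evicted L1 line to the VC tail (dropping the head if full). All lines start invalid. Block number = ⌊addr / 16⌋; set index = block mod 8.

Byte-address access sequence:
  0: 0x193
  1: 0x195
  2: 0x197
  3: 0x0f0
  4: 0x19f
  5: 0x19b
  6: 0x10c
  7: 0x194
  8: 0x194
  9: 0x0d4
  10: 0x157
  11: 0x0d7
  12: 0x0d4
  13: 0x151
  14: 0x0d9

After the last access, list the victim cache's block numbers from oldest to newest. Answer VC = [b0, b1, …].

  [0] addr=0x193 blk=25 s=1: MISS | VC []
  [1] addr=0x195 blk=25 s=1: L1-HIT | VC []
  [2] addr=0x197 blk=25 s=1: L1-HIT | VC []
  [3] addr=0xf0 blk=15 s=7: MISS | VC []
  [4] addr=0x19f blk=25 s=1: L1-HIT | VC []
  [5] addr=0x19b blk=25 s=1: L1-HIT | VC []
  [6] addr=0x10c blk=16 s=0: MISS | VC []
  [7] addr=0x194 blk=25 s=1: L1-HIT | VC []
  [8] addr=0x194 blk=25 s=1: L1-HIT | VC []
  [9] addr=0xd4 blk=13 s=5: MISS | VC []
  [10] addr=0x157 blk=21 s=5: MISS | VC [13]
  [11] addr=0xd7 blk=13 s=5: VC-HIT | VC [21]
  [12] addr=0xd4 blk=13 s=5: L1-HIT | VC [21]
  [13] addr=0x151 blk=21 s=5: VC-HIT | VC [13]
  [14] addr=0xd9 blk=13 s=5: VC-HIT | VC [21]

VC = [21]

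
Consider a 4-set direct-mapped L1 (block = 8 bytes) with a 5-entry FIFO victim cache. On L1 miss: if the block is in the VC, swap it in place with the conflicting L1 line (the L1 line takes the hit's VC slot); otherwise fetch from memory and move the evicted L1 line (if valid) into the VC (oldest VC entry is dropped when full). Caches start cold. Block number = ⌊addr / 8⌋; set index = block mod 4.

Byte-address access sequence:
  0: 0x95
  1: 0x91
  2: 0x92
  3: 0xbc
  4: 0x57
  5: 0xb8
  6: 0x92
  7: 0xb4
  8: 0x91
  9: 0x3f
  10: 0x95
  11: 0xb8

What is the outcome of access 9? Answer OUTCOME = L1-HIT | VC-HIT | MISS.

OUTCOME = MISS

#0 0x95→b18/s2 MISS; vc=[]
#1 0x91→b18/s2 L1-HIT; vc=[]
#2 0x92→b18/s2 L1-HIT; vc=[]
#3 0xbc→b23/s3 MISS; vc=[]
#4 0x57→b10/s2 MISS; vc=[18]
#5 0xb8→b23/s3 L1-HIT; vc=[18]
#6 0x92→b18/s2 VC-HIT; vc=[10]
#7 0xb4→b22/s2 MISS; vc=[10,18]
#8 0x91→b18/s2 VC-HIT; vc=[10,22]
#9 0x3f→b7/s3 MISS; vc=[10,22,23]
#10 0x95→b18/s2 L1-HIT; vc=[10,22,23]
#11 0xb8→b23/s3 VC-HIT; vc=[10,22,7]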